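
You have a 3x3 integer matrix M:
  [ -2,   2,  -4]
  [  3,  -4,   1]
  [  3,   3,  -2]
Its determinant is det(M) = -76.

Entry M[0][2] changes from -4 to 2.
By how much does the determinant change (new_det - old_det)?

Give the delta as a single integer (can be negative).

Cofactor C_02 = 21
Entry delta = 2 - -4 = 6
Det delta = entry_delta * cofactor = 6 * 21 = 126

Answer: 126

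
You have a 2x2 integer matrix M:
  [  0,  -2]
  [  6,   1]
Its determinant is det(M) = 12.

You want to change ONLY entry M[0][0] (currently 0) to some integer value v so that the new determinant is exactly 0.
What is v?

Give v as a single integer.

Answer: -12

Derivation:
det is linear in entry M[0][0]: det = old_det + (v - 0) * C_00
Cofactor C_00 = 1
Want det = 0: 12 + (v - 0) * 1 = 0
  (v - 0) = -12 / 1 = -12
  v = 0 + (-12) = -12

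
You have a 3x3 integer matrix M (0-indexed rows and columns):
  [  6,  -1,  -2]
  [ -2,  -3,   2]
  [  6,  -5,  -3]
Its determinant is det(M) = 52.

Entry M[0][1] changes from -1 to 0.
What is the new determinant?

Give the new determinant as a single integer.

det is linear in row 0: changing M[0][1] by delta changes det by delta * cofactor(0,1).
Cofactor C_01 = (-1)^(0+1) * minor(0,1) = 6
Entry delta = 0 - -1 = 1
Det delta = 1 * 6 = 6
New det = 52 + 6 = 58

Answer: 58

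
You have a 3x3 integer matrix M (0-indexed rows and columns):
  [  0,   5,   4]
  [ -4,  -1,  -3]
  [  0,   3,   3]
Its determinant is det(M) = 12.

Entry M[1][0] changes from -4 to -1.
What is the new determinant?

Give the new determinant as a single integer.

Answer: 3

Derivation:
det is linear in row 1: changing M[1][0] by delta changes det by delta * cofactor(1,0).
Cofactor C_10 = (-1)^(1+0) * minor(1,0) = -3
Entry delta = -1 - -4 = 3
Det delta = 3 * -3 = -9
New det = 12 + -9 = 3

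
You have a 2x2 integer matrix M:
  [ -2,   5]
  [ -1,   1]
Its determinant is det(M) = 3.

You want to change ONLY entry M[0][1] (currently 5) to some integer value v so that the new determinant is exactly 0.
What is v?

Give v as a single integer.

Answer: 2

Derivation:
det is linear in entry M[0][1]: det = old_det + (v - 5) * C_01
Cofactor C_01 = 1
Want det = 0: 3 + (v - 5) * 1 = 0
  (v - 5) = -3 / 1 = -3
  v = 5 + (-3) = 2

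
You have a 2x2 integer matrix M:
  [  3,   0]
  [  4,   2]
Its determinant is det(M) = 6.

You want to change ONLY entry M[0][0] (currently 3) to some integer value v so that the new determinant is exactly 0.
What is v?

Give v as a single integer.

Answer: 0

Derivation:
det is linear in entry M[0][0]: det = old_det + (v - 3) * C_00
Cofactor C_00 = 2
Want det = 0: 6 + (v - 3) * 2 = 0
  (v - 3) = -6 / 2 = -3
  v = 3 + (-3) = 0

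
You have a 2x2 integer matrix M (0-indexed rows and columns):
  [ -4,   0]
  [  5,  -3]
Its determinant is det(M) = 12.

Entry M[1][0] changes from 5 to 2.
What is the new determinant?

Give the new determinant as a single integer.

Answer: 12

Derivation:
det is linear in row 1: changing M[1][0] by delta changes det by delta * cofactor(1,0).
Cofactor C_10 = (-1)^(1+0) * minor(1,0) = 0
Entry delta = 2 - 5 = -3
Det delta = -3 * 0 = 0
New det = 12 + 0 = 12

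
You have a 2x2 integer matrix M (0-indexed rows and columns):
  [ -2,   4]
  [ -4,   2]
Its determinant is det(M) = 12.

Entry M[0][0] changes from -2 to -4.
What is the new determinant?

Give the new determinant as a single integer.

Answer: 8

Derivation:
det is linear in row 0: changing M[0][0] by delta changes det by delta * cofactor(0,0).
Cofactor C_00 = (-1)^(0+0) * minor(0,0) = 2
Entry delta = -4 - -2 = -2
Det delta = -2 * 2 = -4
New det = 12 + -4 = 8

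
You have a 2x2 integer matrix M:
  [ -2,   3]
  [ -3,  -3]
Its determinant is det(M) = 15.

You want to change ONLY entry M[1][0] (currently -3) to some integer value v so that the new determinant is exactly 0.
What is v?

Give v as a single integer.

det is linear in entry M[1][0]: det = old_det + (v - -3) * C_10
Cofactor C_10 = -3
Want det = 0: 15 + (v - -3) * -3 = 0
  (v - -3) = -15 / -3 = 5
  v = -3 + (5) = 2

Answer: 2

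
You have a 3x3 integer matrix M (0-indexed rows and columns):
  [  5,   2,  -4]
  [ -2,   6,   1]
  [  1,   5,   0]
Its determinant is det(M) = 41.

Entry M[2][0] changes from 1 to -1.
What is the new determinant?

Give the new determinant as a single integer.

Answer: -11

Derivation:
det is linear in row 2: changing M[2][0] by delta changes det by delta * cofactor(2,0).
Cofactor C_20 = (-1)^(2+0) * minor(2,0) = 26
Entry delta = -1 - 1 = -2
Det delta = -2 * 26 = -52
New det = 41 + -52 = -11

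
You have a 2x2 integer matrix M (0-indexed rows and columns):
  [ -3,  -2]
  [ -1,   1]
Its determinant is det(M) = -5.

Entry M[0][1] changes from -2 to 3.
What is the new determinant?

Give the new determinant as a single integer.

det is linear in row 0: changing M[0][1] by delta changes det by delta * cofactor(0,1).
Cofactor C_01 = (-1)^(0+1) * minor(0,1) = 1
Entry delta = 3 - -2 = 5
Det delta = 5 * 1 = 5
New det = -5 + 5 = 0

Answer: 0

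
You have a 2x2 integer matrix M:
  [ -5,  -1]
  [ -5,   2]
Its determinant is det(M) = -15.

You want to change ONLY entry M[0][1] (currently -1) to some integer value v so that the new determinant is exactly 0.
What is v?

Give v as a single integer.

det is linear in entry M[0][1]: det = old_det + (v - -1) * C_01
Cofactor C_01 = 5
Want det = 0: -15 + (v - -1) * 5 = 0
  (v - -1) = 15 / 5 = 3
  v = -1 + (3) = 2

Answer: 2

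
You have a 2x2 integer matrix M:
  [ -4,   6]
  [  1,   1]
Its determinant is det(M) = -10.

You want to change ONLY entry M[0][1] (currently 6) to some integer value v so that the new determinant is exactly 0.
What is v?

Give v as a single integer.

Answer: -4

Derivation:
det is linear in entry M[0][1]: det = old_det + (v - 6) * C_01
Cofactor C_01 = -1
Want det = 0: -10 + (v - 6) * -1 = 0
  (v - 6) = 10 / -1 = -10
  v = 6 + (-10) = -4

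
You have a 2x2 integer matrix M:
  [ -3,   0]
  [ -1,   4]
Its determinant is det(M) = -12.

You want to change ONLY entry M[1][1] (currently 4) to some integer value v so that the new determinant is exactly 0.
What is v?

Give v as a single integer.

det is linear in entry M[1][1]: det = old_det + (v - 4) * C_11
Cofactor C_11 = -3
Want det = 0: -12 + (v - 4) * -3 = 0
  (v - 4) = 12 / -3 = -4
  v = 4 + (-4) = 0

Answer: 0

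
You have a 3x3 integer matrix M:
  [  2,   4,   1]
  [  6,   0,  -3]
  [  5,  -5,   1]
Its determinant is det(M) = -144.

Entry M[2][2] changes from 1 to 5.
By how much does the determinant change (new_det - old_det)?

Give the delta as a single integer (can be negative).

Answer: -96

Derivation:
Cofactor C_22 = -24
Entry delta = 5 - 1 = 4
Det delta = entry_delta * cofactor = 4 * -24 = -96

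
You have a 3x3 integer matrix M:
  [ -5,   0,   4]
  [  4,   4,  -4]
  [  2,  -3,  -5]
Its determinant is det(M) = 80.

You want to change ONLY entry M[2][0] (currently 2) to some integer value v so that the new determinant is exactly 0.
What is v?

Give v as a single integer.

Answer: 7

Derivation:
det is linear in entry M[2][0]: det = old_det + (v - 2) * C_20
Cofactor C_20 = -16
Want det = 0: 80 + (v - 2) * -16 = 0
  (v - 2) = -80 / -16 = 5
  v = 2 + (5) = 7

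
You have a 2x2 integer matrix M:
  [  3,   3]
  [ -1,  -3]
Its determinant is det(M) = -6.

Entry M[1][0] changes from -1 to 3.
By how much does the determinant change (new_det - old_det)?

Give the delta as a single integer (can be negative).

Answer: -12

Derivation:
Cofactor C_10 = -3
Entry delta = 3 - -1 = 4
Det delta = entry_delta * cofactor = 4 * -3 = -12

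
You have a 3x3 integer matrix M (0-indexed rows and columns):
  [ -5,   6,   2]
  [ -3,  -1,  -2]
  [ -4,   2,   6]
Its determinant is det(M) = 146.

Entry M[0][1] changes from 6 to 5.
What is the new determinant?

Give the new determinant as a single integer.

det is linear in row 0: changing M[0][1] by delta changes det by delta * cofactor(0,1).
Cofactor C_01 = (-1)^(0+1) * minor(0,1) = 26
Entry delta = 5 - 6 = -1
Det delta = -1 * 26 = -26
New det = 146 + -26 = 120

Answer: 120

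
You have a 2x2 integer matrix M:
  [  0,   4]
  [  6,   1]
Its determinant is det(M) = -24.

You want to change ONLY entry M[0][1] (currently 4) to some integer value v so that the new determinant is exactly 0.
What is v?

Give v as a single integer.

Answer: 0

Derivation:
det is linear in entry M[0][1]: det = old_det + (v - 4) * C_01
Cofactor C_01 = -6
Want det = 0: -24 + (v - 4) * -6 = 0
  (v - 4) = 24 / -6 = -4
  v = 4 + (-4) = 0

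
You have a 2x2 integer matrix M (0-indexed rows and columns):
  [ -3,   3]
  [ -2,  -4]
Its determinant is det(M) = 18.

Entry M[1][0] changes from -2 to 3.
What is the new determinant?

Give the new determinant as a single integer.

det is linear in row 1: changing M[1][0] by delta changes det by delta * cofactor(1,0).
Cofactor C_10 = (-1)^(1+0) * minor(1,0) = -3
Entry delta = 3 - -2 = 5
Det delta = 5 * -3 = -15
New det = 18 + -15 = 3

Answer: 3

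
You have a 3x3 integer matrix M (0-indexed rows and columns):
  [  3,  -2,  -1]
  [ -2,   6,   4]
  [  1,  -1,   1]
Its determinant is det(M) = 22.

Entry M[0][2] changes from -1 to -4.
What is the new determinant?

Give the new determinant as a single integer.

det is linear in row 0: changing M[0][2] by delta changes det by delta * cofactor(0,2).
Cofactor C_02 = (-1)^(0+2) * minor(0,2) = -4
Entry delta = -4 - -1 = -3
Det delta = -3 * -4 = 12
New det = 22 + 12 = 34

Answer: 34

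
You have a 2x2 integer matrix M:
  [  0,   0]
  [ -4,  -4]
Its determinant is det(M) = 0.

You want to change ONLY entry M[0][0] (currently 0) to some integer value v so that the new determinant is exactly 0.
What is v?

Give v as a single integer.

det is linear in entry M[0][0]: det = old_det + (v - 0) * C_00
Cofactor C_00 = -4
Want det = 0: 0 + (v - 0) * -4 = 0
  (v - 0) = 0 / -4 = 0
  v = 0 + (0) = 0

Answer: 0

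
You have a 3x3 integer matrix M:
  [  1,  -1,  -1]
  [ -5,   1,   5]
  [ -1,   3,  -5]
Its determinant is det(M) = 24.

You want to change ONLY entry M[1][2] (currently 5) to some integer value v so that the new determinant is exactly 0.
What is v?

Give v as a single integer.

det is linear in entry M[1][2]: det = old_det + (v - 5) * C_12
Cofactor C_12 = -2
Want det = 0: 24 + (v - 5) * -2 = 0
  (v - 5) = -24 / -2 = 12
  v = 5 + (12) = 17

Answer: 17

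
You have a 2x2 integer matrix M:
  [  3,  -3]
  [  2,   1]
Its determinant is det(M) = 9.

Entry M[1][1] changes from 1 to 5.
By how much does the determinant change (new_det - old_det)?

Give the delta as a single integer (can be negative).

Cofactor C_11 = 3
Entry delta = 5 - 1 = 4
Det delta = entry_delta * cofactor = 4 * 3 = 12

Answer: 12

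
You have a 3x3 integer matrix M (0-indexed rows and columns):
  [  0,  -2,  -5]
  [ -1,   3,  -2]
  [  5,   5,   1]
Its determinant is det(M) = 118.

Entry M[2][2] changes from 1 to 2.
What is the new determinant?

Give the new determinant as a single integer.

det is linear in row 2: changing M[2][2] by delta changes det by delta * cofactor(2,2).
Cofactor C_22 = (-1)^(2+2) * minor(2,2) = -2
Entry delta = 2 - 1 = 1
Det delta = 1 * -2 = -2
New det = 118 + -2 = 116

Answer: 116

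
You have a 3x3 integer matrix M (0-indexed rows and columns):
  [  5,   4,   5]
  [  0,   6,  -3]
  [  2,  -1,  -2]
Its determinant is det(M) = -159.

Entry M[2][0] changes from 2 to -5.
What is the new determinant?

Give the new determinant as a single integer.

det is linear in row 2: changing M[2][0] by delta changes det by delta * cofactor(2,0).
Cofactor C_20 = (-1)^(2+0) * minor(2,0) = -42
Entry delta = -5 - 2 = -7
Det delta = -7 * -42 = 294
New det = -159 + 294 = 135

Answer: 135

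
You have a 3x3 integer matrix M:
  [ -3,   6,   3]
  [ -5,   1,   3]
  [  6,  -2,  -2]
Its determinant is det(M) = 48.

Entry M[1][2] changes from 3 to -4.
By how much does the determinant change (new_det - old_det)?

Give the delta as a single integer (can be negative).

Cofactor C_12 = 30
Entry delta = -4 - 3 = -7
Det delta = entry_delta * cofactor = -7 * 30 = -210

Answer: -210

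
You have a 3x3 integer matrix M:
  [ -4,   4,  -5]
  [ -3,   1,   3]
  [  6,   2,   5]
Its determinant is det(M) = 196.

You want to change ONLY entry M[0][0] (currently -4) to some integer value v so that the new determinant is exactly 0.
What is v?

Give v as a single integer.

Answer: 192

Derivation:
det is linear in entry M[0][0]: det = old_det + (v - -4) * C_00
Cofactor C_00 = -1
Want det = 0: 196 + (v - -4) * -1 = 0
  (v - -4) = -196 / -1 = 196
  v = -4 + (196) = 192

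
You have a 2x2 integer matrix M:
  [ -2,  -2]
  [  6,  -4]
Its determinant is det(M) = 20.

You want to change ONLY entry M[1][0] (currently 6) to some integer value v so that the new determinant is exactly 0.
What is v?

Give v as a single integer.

det is linear in entry M[1][0]: det = old_det + (v - 6) * C_10
Cofactor C_10 = 2
Want det = 0: 20 + (v - 6) * 2 = 0
  (v - 6) = -20 / 2 = -10
  v = 6 + (-10) = -4

Answer: -4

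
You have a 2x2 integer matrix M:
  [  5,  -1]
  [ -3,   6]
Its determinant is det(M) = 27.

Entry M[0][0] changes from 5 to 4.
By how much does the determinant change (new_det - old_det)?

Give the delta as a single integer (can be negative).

Answer: -6

Derivation:
Cofactor C_00 = 6
Entry delta = 4 - 5 = -1
Det delta = entry_delta * cofactor = -1 * 6 = -6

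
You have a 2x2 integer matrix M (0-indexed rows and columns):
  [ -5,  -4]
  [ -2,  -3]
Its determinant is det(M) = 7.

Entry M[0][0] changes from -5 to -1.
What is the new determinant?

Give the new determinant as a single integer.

Answer: -5

Derivation:
det is linear in row 0: changing M[0][0] by delta changes det by delta * cofactor(0,0).
Cofactor C_00 = (-1)^(0+0) * minor(0,0) = -3
Entry delta = -1 - -5 = 4
Det delta = 4 * -3 = -12
New det = 7 + -12 = -5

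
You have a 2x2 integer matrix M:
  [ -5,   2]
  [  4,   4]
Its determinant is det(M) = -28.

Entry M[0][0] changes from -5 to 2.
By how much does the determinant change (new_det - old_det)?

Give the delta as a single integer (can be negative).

Answer: 28

Derivation:
Cofactor C_00 = 4
Entry delta = 2 - -5 = 7
Det delta = entry_delta * cofactor = 7 * 4 = 28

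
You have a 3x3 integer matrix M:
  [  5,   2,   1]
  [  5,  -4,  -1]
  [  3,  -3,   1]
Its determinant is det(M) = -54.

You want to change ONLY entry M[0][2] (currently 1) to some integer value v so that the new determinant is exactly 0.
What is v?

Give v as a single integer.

det is linear in entry M[0][2]: det = old_det + (v - 1) * C_02
Cofactor C_02 = -3
Want det = 0: -54 + (v - 1) * -3 = 0
  (v - 1) = 54 / -3 = -18
  v = 1 + (-18) = -17

Answer: -17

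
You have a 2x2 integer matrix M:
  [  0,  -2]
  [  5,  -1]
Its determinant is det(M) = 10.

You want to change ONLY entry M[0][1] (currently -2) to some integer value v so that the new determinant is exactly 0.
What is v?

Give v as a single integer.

Answer: 0

Derivation:
det is linear in entry M[0][1]: det = old_det + (v - -2) * C_01
Cofactor C_01 = -5
Want det = 0: 10 + (v - -2) * -5 = 0
  (v - -2) = -10 / -5 = 2
  v = -2 + (2) = 0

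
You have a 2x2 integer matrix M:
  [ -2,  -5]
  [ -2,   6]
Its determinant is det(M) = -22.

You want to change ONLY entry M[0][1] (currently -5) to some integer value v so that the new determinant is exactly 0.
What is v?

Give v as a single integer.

det is linear in entry M[0][1]: det = old_det + (v - -5) * C_01
Cofactor C_01 = 2
Want det = 0: -22 + (v - -5) * 2 = 0
  (v - -5) = 22 / 2 = 11
  v = -5 + (11) = 6

Answer: 6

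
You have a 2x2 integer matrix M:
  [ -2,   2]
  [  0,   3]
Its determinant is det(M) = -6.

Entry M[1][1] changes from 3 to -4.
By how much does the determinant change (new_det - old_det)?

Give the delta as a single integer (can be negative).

Cofactor C_11 = -2
Entry delta = -4 - 3 = -7
Det delta = entry_delta * cofactor = -7 * -2 = 14

Answer: 14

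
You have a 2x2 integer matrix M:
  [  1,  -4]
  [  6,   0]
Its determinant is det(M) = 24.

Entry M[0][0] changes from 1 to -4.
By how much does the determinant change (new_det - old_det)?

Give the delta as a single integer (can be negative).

Answer: 0

Derivation:
Cofactor C_00 = 0
Entry delta = -4 - 1 = -5
Det delta = entry_delta * cofactor = -5 * 0 = 0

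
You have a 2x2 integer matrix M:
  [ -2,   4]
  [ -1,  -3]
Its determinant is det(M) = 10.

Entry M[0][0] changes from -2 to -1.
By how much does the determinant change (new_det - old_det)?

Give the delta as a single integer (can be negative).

Answer: -3

Derivation:
Cofactor C_00 = -3
Entry delta = -1 - -2 = 1
Det delta = entry_delta * cofactor = 1 * -3 = -3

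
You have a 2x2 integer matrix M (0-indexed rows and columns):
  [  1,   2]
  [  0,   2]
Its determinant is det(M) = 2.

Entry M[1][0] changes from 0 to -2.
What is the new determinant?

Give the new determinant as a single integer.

Answer: 6

Derivation:
det is linear in row 1: changing M[1][0] by delta changes det by delta * cofactor(1,0).
Cofactor C_10 = (-1)^(1+0) * minor(1,0) = -2
Entry delta = -2 - 0 = -2
Det delta = -2 * -2 = 4
New det = 2 + 4 = 6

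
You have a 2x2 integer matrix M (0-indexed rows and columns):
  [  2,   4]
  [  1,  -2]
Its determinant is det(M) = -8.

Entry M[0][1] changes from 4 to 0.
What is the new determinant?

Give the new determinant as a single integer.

Answer: -4

Derivation:
det is linear in row 0: changing M[0][1] by delta changes det by delta * cofactor(0,1).
Cofactor C_01 = (-1)^(0+1) * minor(0,1) = -1
Entry delta = 0 - 4 = -4
Det delta = -4 * -1 = 4
New det = -8 + 4 = -4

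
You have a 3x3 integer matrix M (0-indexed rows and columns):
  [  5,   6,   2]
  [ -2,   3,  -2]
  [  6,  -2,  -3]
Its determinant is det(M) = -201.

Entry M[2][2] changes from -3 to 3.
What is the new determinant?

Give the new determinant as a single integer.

det is linear in row 2: changing M[2][2] by delta changes det by delta * cofactor(2,2).
Cofactor C_22 = (-1)^(2+2) * minor(2,2) = 27
Entry delta = 3 - -3 = 6
Det delta = 6 * 27 = 162
New det = -201 + 162 = -39

Answer: -39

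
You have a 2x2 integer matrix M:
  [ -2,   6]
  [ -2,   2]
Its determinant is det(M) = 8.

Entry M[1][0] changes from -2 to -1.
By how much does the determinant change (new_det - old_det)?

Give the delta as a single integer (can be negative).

Answer: -6

Derivation:
Cofactor C_10 = -6
Entry delta = -1 - -2 = 1
Det delta = entry_delta * cofactor = 1 * -6 = -6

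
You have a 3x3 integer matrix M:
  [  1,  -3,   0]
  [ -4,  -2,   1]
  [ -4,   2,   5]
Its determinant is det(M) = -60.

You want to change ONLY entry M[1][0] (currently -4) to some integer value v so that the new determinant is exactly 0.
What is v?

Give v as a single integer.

det is linear in entry M[1][0]: det = old_det + (v - -4) * C_10
Cofactor C_10 = 15
Want det = 0: -60 + (v - -4) * 15 = 0
  (v - -4) = 60 / 15 = 4
  v = -4 + (4) = 0

Answer: 0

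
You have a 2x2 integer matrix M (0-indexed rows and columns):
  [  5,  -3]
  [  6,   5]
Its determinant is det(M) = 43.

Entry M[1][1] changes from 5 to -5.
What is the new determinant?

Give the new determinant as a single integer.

det is linear in row 1: changing M[1][1] by delta changes det by delta * cofactor(1,1).
Cofactor C_11 = (-1)^(1+1) * minor(1,1) = 5
Entry delta = -5 - 5 = -10
Det delta = -10 * 5 = -50
New det = 43 + -50 = -7

Answer: -7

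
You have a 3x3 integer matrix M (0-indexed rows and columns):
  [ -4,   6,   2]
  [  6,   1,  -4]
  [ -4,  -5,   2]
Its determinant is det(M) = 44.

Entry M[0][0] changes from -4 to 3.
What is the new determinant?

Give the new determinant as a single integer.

Answer: -82

Derivation:
det is linear in row 0: changing M[0][0] by delta changes det by delta * cofactor(0,0).
Cofactor C_00 = (-1)^(0+0) * minor(0,0) = -18
Entry delta = 3 - -4 = 7
Det delta = 7 * -18 = -126
New det = 44 + -126 = -82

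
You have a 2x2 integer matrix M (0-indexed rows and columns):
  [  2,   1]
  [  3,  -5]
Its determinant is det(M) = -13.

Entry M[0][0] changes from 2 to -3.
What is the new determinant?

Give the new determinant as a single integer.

Answer: 12

Derivation:
det is linear in row 0: changing M[0][0] by delta changes det by delta * cofactor(0,0).
Cofactor C_00 = (-1)^(0+0) * minor(0,0) = -5
Entry delta = -3 - 2 = -5
Det delta = -5 * -5 = 25
New det = -13 + 25 = 12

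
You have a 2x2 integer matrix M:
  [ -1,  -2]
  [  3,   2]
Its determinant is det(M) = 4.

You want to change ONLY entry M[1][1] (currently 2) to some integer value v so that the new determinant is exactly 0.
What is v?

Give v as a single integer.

det is linear in entry M[1][1]: det = old_det + (v - 2) * C_11
Cofactor C_11 = -1
Want det = 0: 4 + (v - 2) * -1 = 0
  (v - 2) = -4 / -1 = 4
  v = 2 + (4) = 6

Answer: 6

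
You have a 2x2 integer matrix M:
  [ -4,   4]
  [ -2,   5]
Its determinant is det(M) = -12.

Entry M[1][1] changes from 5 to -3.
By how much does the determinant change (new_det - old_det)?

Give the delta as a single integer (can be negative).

Answer: 32

Derivation:
Cofactor C_11 = -4
Entry delta = -3 - 5 = -8
Det delta = entry_delta * cofactor = -8 * -4 = 32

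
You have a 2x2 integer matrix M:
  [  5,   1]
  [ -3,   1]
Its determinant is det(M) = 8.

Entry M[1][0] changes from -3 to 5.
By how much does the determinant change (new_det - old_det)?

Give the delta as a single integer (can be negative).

Answer: -8

Derivation:
Cofactor C_10 = -1
Entry delta = 5 - -3 = 8
Det delta = entry_delta * cofactor = 8 * -1 = -8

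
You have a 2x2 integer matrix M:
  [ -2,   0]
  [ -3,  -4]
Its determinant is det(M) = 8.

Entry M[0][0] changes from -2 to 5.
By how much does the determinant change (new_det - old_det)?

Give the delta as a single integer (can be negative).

Cofactor C_00 = -4
Entry delta = 5 - -2 = 7
Det delta = entry_delta * cofactor = 7 * -4 = -28

Answer: -28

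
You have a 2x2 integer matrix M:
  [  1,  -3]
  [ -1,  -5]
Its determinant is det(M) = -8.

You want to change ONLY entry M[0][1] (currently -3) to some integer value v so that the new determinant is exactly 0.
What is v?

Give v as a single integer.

det is linear in entry M[0][1]: det = old_det + (v - -3) * C_01
Cofactor C_01 = 1
Want det = 0: -8 + (v - -3) * 1 = 0
  (v - -3) = 8 / 1 = 8
  v = -3 + (8) = 5

Answer: 5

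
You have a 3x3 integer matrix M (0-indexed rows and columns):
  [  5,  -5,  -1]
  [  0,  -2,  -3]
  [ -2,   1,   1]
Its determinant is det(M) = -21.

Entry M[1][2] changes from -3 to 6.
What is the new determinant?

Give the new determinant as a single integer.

det is linear in row 1: changing M[1][2] by delta changes det by delta * cofactor(1,2).
Cofactor C_12 = (-1)^(1+2) * minor(1,2) = 5
Entry delta = 6 - -3 = 9
Det delta = 9 * 5 = 45
New det = -21 + 45 = 24

Answer: 24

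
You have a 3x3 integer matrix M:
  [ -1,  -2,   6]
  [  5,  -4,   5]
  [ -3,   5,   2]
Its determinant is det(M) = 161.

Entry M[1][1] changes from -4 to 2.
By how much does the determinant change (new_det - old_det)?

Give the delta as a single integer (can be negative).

Answer: 96

Derivation:
Cofactor C_11 = 16
Entry delta = 2 - -4 = 6
Det delta = entry_delta * cofactor = 6 * 16 = 96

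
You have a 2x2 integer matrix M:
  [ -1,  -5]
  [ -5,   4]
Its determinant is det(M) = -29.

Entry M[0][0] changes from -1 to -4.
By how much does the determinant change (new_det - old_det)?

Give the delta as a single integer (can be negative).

Answer: -12

Derivation:
Cofactor C_00 = 4
Entry delta = -4 - -1 = -3
Det delta = entry_delta * cofactor = -3 * 4 = -12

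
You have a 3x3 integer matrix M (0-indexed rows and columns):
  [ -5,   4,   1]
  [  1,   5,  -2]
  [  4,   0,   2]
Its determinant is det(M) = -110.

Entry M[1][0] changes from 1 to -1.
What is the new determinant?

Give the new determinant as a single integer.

Answer: -94

Derivation:
det is linear in row 1: changing M[1][0] by delta changes det by delta * cofactor(1,0).
Cofactor C_10 = (-1)^(1+0) * minor(1,0) = -8
Entry delta = -1 - 1 = -2
Det delta = -2 * -8 = 16
New det = -110 + 16 = -94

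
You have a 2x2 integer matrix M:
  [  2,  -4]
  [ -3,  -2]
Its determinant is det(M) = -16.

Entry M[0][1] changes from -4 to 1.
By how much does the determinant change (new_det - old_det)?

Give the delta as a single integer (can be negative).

Answer: 15

Derivation:
Cofactor C_01 = 3
Entry delta = 1 - -4 = 5
Det delta = entry_delta * cofactor = 5 * 3 = 15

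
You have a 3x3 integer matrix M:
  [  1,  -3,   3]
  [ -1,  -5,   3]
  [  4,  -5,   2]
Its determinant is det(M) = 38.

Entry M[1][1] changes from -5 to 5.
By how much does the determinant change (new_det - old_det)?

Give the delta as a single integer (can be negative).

Answer: -100

Derivation:
Cofactor C_11 = -10
Entry delta = 5 - -5 = 10
Det delta = entry_delta * cofactor = 10 * -10 = -100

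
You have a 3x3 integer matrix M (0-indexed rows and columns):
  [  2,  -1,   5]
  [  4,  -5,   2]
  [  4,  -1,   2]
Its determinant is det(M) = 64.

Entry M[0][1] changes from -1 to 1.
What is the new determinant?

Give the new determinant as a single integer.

Answer: 64

Derivation:
det is linear in row 0: changing M[0][1] by delta changes det by delta * cofactor(0,1).
Cofactor C_01 = (-1)^(0+1) * minor(0,1) = 0
Entry delta = 1 - -1 = 2
Det delta = 2 * 0 = 0
New det = 64 + 0 = 64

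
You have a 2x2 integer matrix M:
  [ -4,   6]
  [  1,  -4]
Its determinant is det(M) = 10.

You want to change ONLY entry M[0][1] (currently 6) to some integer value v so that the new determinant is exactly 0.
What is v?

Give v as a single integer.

Answer: 16

Derivation:
det is linear in entry M[0][1]: det = old_det + (v - 6) * C_01
Cofactor C_01 = -1
Want det = 0: 10 + (v - 6) * -1 = 0
  (v - 6) = -10 / -1 = 10
  v = 6 + (10) = 16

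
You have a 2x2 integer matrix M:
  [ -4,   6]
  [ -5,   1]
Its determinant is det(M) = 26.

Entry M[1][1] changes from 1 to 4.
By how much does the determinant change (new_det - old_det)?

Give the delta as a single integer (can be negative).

Cofactor C_11 = -4
Entry delta = 4 - 1 = 3
Det delta = entry_delta * cofactor = 3 * -4 = -12

Answer: -12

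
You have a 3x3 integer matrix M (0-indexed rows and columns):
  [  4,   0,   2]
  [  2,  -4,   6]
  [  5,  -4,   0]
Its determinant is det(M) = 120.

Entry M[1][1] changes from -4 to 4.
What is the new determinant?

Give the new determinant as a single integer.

det is linear in row 1: changing M[1][1] by delta changes det by delta * cofactor(1,1).
Cofactor C_11 = (-1)^(1+1) * minor(1,1) = -10
Entry delta = 4 - -4 = 8
Det delta = 8 * -10 = -80
New det = 120 + -80 = 40

Answer: 40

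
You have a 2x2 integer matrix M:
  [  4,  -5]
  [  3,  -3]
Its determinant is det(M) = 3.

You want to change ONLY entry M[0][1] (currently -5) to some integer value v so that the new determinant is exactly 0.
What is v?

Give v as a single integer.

Answer: -4

Derivation:
det is linear in entry M[0][1]: det = old_det + (v - -5) * C_01
Cofactor C_01 = -3
Want det = 0: 3 + (v - -5) * -3 = 0
  (v - -5) = -3 / -3 = 1
  v = -5 + (1) = -4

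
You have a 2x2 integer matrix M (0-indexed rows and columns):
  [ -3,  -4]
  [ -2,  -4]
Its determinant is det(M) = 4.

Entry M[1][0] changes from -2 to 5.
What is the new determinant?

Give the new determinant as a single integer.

Answer: 32

Derivation:
det is linear in row 1: changing M[1][0] by delta changes det by delta * cofactor(1,0).
Cofactor C_10 = (-1)^(1+0) * minor(1,0) = 4
Entry delta = 5 - -2 = 7
Det delta = 7 * 4 = 28
New det = 4 + 28 = 32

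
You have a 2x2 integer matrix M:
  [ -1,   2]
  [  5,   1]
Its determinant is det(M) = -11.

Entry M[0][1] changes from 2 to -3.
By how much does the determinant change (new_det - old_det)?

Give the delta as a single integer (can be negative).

Answer: 25

Derivation:
Cofactor C_01 = -5
Entry delta = -3 - 2 = -5
Det delta = entry_delta * cofactor = -5 * -5 = 25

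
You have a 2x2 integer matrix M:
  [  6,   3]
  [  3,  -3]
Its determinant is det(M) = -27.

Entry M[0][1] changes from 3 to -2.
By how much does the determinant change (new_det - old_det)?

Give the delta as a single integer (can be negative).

Answer: 15

Derivation:
Cofactor C_01 = -3
Entry delta = -2 - 3 = -5
Det delta = entry_delta * cofactor = -5 * -3 = 15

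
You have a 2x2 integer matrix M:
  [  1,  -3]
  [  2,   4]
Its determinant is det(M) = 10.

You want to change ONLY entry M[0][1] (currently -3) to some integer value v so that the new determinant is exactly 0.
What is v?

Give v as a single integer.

Answer: 2

Derivation:
det is linear in entry M[0][1]: det = old_det + (v - -3) * C_01
Cofactor C_01 = -2
Want det = 0: 10 + (v - -3) * -2 = 0
  (v - -3) = -10 / -2 = 5
  v = -3 + (5) = 2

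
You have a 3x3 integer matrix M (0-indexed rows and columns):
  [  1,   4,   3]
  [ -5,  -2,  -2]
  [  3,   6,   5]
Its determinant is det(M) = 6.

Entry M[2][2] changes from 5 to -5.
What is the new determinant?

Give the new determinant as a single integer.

det is linear in row 2: changing M[2][2] by delta changes det by delta * cofactor(2,2).
Cofactor C_22 = (-1)^(2+2) * minor(2,2) = 18
Entry delta = -5 - 5 = -10
Det delta = -10 * 18 = -180
New det = 6 + -180 = -174

Answer: -174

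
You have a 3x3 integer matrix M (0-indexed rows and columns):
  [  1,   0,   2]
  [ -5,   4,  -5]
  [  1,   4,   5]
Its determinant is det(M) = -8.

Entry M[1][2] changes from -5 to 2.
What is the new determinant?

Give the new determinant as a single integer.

det is linear in row 1: changing M[1][2] by delta changes det by delta * cofactor(1,2).
Cofactor C_12 = (-1)^(1+2) * minor(1,2) = -4
Entry delta = 2 - -5 = 7
Det delta = 7 * -4 = -28
New det = -8 + -28 = -36

Answer: -36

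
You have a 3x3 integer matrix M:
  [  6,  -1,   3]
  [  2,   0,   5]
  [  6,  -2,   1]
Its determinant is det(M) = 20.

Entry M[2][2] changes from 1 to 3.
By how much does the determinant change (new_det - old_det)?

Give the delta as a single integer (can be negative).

Answer: 4

Derivation:
Cofactor C_22 = 2
Entry delta = 3 - 1 = 2
Det delta = entry_delta * cofactor = 2 * 2 = 4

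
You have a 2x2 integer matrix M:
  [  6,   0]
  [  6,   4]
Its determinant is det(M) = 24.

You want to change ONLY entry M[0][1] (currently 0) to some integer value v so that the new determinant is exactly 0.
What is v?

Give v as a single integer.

Answer: 4

Derivation:
det is linear in entry M[0][1]: det = old_det + (v - 0) * C_01
Cofactor C_01 = -6
Want det = 0: 24 + (v - 0) * -6 = 0
  (v - 0) = -24 / -6 = 4
  v = 0 + (4) = 4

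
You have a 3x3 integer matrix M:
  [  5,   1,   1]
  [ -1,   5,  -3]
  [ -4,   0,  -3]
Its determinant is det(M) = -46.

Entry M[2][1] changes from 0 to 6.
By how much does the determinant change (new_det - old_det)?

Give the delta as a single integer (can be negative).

Cofactor C_21 = 14
Entry delta = 6 - 0 = 6
Det delta = entry_delta * cofactor = 6 * 14 = 84

Answer: 84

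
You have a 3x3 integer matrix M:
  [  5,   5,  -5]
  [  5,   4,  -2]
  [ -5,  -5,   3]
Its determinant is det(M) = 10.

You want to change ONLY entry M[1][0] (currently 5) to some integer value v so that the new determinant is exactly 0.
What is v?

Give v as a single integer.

Answer: 4

Derivation:
det is linear in entry M[1][0]: det = old_det + (v - 5) * C_10
Cofactor C_10 = 10
Want det = 0: 10 + (v - 5) * 10 = 0
  (v - 5) = -10 / 10 = -1
  v = 5 + (-1) = 4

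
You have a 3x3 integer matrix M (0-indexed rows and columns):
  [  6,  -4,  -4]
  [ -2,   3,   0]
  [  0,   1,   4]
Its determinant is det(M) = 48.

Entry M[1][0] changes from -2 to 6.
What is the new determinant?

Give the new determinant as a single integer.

Answer: 144

Derivation:
det is linear in row 1: changing M[1][0] by delta changes det by delta * cofactor(1,0).
Cofactor C_10 = (-1)^(1+0) * minor(1,0) = 12
Entry delta = 6 - -2 = 8
Det delta = 8 * 12 = 96
New det = 48 + 96 = 144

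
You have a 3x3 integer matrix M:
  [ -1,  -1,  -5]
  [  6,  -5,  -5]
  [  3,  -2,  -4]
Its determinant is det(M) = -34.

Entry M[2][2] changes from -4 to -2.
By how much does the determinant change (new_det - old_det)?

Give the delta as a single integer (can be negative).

Answer: 22

Derivation:
Cofactor C_22 = 11
Entry delta = -2 - -4 = 2
Det delta = entry_delta * cofactor = 2 * 11 = 22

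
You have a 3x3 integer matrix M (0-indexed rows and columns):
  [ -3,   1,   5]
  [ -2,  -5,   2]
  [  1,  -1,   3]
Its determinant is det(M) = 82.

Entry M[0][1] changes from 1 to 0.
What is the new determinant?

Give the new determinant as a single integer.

det is linear in row 0: changing M[0][1] by delta changes det by delta * cofactor(0,1).
Cofactor C_01 = (-1)^(0+1) * minor(0,1) = 8
Entry delta = 0 - 1 = -1
Det delta = -1 * 8 = -8
New det = 82 + -8 = 74

Answer: 74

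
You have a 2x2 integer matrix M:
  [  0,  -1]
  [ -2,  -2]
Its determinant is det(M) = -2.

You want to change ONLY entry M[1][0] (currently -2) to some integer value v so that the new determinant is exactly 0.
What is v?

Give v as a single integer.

Answer: 0

Derivation:
det is linear in entry M[1][0]: det = old_det + (v - -2) * C_10
Cofactor C_10 = 1
Want det = 0: -2 + (v - -2) * 1 = 0
  (v - -2) = 2 / 1 = 2
  v = -2 + (2) = 0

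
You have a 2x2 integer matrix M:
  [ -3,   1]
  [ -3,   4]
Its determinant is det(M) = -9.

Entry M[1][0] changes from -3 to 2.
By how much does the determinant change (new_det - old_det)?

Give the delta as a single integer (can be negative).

Answer: -5

Derivation:
Cofactor C_10 = -1
Entry delta = 2 - -3 = 5
Det delta = entry_delta * cofactor = 5 * -1 = -5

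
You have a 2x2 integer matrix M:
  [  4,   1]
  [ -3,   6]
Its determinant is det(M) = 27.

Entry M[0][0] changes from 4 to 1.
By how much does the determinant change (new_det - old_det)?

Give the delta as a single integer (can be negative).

Cofactor C_00 = 6
Entry delta = 1 - 4 = -3
Det delta = entry_delta * cofactor = -3 * 6 = -18

Answer: -18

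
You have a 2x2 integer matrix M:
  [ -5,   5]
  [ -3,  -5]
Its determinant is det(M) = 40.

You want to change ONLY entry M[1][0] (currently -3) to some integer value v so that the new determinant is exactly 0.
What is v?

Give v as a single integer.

Answer: 5

Derivation:
det is linear in entry M[1][0]: det = old_det + (v - -3) * C_10
Cofactor C_10 = -5
Want det = 0: 40 + (v - -3) * -5 = 0
  (v - -3) = -40 / -5 = 8
  v = -3 + (8) = 5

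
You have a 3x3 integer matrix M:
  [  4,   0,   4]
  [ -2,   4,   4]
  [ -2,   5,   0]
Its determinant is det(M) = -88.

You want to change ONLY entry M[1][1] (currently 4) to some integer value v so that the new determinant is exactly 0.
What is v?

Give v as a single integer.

det is linear in entry M[1][1]: det = old_det + (v - 4) * C_11
Cofactor C_11 = 8
Want det = 0: -88 + (v - 4) * 8 = 0
  (v - 4) = 88 / 8 = 11
  v = 4 + (11) = 15

Answer: 15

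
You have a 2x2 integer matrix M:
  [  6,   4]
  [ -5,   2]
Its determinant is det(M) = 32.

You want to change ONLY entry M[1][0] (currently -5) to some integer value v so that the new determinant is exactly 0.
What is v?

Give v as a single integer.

Answer: 3

Derivation:
det is linear in entry M[1][0]: det = old_det + (v - -5) * C_10
Cofactor C_10 = -4
Want det = 0: 32 + (v - -5) * -4 = 0
  (v - -5) = -32 / -4 = 8
  v = -5 + (8) = 3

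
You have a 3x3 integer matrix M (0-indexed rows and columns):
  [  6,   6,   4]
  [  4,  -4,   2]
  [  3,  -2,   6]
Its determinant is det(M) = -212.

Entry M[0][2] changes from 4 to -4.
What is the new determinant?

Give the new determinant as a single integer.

det is linear in row 0: changing M[0][2] by delta changes det by delta * cofactor(0,2).
Cofactor C_02 = (-1)^(0+2) * minor(0,2) = 4
Entry delta = -4 - 4 = -8
Det delta = -8 * 4 = -32
New det = -212 + -32 = -244

Answer: -244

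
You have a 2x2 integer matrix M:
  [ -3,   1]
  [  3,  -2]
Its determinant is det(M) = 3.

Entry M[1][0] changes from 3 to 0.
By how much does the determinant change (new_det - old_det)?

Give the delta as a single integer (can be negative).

Answer: 3

Derivation:
Cofactor C_10 = -1
Entry delta = 0 - 3 = -3
Det delta = entry_delta * cofactor = -3 * -1 = 3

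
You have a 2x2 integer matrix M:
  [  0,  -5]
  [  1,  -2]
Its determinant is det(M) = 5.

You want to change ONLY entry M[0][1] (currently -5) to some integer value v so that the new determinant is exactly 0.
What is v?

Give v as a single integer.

det is linear in entry M[0][1]: det = old_det + (v - -5) * C_01
Cofactor C_01 = -1
Want det = 0: 5 + (v - -5) * -1 = 0
  (v - -5) = -5 / -1 = 5
  v = -5 + (5) = 0

Answer: 0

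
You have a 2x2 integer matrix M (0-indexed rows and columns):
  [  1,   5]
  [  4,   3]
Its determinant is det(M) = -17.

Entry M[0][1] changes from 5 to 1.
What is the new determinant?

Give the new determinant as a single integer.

det is linear in row 0: changing M[0][1] by delta changes det by delta * cofactor(0,1).
Cofactor C_01 = (-1)^(0+1) * minor(0,1) = -4
Entry delta = 1 - 5 = -4
Det delta = -4 * -4 = 16
New det = -17 + 16 = -1

Answer: -1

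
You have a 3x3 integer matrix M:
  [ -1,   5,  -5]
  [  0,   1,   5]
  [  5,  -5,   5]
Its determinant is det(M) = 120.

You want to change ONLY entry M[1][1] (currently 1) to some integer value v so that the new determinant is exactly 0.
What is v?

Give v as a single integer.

Answer: -5

Derivation:
det is linear in entry M[1][1]: det = old_det + (v - 1) * C_11
Cofactor C_11 = 20
Want det = 0: 120 + (v - 1) * 20 = 0
  (v - 1) = -120 / 20 = -6
  v = 1 + (-6) = -5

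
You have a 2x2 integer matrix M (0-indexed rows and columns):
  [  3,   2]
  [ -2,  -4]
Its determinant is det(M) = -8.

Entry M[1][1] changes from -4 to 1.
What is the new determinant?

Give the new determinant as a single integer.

Answer: 7

Derivation:
det is linear in row 1: changing M[1][1] by delta changes det by delta * cofactor(1,1).
Cofactor C_11 = (-1)^(1+1) * minor(1,1) = 3
Entry delta = 1 - -4 = 5
Det delta = 5 * 3 = 15
New det = -8 + 15 = 7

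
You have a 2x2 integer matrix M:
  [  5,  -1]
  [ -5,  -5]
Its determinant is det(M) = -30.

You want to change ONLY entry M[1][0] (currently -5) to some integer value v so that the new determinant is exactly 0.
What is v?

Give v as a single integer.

det is linear in entry M[1][0]: det = old_det + (v - -5) * C_10
Cofactor C_10 = 1
Want det = 0: -30 + (v - -5) * 1 = 0
  (v - -5) = 30 / 1 = 30
  v = -5 + (30) = 25

Answer: 25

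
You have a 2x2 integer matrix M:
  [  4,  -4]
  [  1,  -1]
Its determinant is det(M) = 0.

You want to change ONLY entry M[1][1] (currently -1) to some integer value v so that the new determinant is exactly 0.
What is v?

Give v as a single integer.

Answer: -1

Derivation:
det is linear in entry M[1][1]: det = old_det + (v - -1) * C_11
Cofactor C_11 = 4
Want det = 0: 0 + (v - -1) * 4 = 0
  (v - -1) = 0 / 4 = 0
  v = -1 + (0) = -1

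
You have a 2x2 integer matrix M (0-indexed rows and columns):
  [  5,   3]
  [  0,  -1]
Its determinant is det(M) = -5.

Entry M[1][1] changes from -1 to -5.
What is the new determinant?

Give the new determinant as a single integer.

Answer: -25

Derivation:
det is linear in row 1: changing M[1][1] by delta changes det by delta * cofactor(1,1).
Cofactor C_11 = (-1)^(1+1) * minor(1,1) = 5
Entry delta = -5 - -1 = -4
Det delta = -4 * 5 = -20
New det = -5 + -20 = -25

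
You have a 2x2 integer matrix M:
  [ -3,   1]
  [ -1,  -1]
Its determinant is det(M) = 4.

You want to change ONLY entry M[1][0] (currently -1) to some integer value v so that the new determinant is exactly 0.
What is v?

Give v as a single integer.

Answer: 3

Derivation:
det is linear in entry M[1][0]: det = old_det + (v - -1) * C_10
Cofactor C_10 = -1
Want det = 0: 4 + (v - -1) * -1 = 0
  (v - -1) = -4 / -1 = 4
  v = -1 + (4) = 3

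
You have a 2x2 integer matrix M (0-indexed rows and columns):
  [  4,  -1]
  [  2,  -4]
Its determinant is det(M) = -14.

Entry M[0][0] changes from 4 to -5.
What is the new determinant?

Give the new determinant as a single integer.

Answer: 22

Derivation:
det is linear in row 0: changing M[0][0] by delta changes det by delta * cofactor(0,0).
Cofactor C_00 = (-1)^(0+0) * minor(0,0) = -4
Entry delta = -5 - 4 = -9
Det delta = -9 * -4 = 36
New det = -14 + 36 = 22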